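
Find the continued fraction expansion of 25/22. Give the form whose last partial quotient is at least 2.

[1; 7, 3]

25 = 1·22 + 3
22 = 7·3 + 1
3 = 3·1 + 0  (stop)
So 25/22 = [1; 7, 3].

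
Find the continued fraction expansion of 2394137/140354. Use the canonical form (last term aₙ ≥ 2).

[17; 17, 3, 2, 14, 3, 1, 19]

2394137 = 17×140354 + 8119
140354 = 17×8119 + 2331
8119 = 3×2331 + 1126
2331 = 2×1126 + 79
1126 = 14×79 + 20
79 = 3×20 + 19
20 = 1×19 + 1
19 = 19×1 + 0  (stop)
So 2394137/140354 = [17; 17, 3, 2, 14, 3, 1, 19].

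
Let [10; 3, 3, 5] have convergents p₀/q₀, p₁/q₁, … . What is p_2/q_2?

103/10

Using pₖ = aₖpₖ₋₁ + pₖ₋₂, qₖ = aₖqₖ₋₁ + qₖ₋₂ (with p₋₁=1, p₋₂=0, q₋₁=0, q₋₂=1):
  k=0: a=10, p=10, q=1
  k=1: a=3, p=31, q=3
  k=2: a=3, p=103, q=10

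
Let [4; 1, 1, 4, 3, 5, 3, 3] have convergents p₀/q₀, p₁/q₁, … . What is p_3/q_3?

41/9

Using pₖ = aₖpₖ₋₁ + pₖ₋₂, qₖ = aₖqₖ₋₁ + qₖ₋₂ (with p₋₁=1, p₋₂=0, q₋₁=0, q₋₂=1):
  k=0: a=4, p=4, q=1
  k=1: a=1, p=5, q=1
  k=2: a=1, p=9, q=2
  k=3: a=4, p=41, q=9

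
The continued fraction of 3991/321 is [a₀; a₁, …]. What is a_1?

2

3991 = 12·321 + 139   →  a_0 = 12
321 = 2·139 + 43   →  a_1 = 2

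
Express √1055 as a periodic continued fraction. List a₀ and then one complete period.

a₀ = ⌊√1055⌋ = 32.
With m₀=0, d₀=1 and mₖ₊₁ = dₖaₖ − mₖ, dₖ₊₁ = (n − mₖ₊₁²)/dₖ, aₖ₊₁ = ⌊(a₀+mₖ₊₁)/dₖ₊₁⌋:
  k=1: m=32, d=31, a=2
  k=2: m=30, d=5, a=12
  k=3: m=30, d=31, a=2
  k=4: m=32, d=1, a=64
d=1 and a=2a₀=64 at k=4, so the next step gives (m, d) = (32, 31) again — its k=1 value — and the period has length 4.

[32; 2, 12, 2, 64]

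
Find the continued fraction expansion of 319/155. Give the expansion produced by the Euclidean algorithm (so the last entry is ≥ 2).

[2; 17, 4, 2]

319 = 2×155 + 9
155 = 17×9 + 2
9 = 4×2 + 1
2 = 2×1 + 0  (stop)
So 319/155 = [2; 17, 4, 2].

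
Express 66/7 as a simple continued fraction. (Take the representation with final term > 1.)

[9; 2, 3]

66 = 9*7 + 3
7 = 2*3 + 1
3 = 3*1 + 0  (stop)
So 66/7 = [9; 2, 3].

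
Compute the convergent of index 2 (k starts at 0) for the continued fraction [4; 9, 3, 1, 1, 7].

Using pₖ = aₖpₖ₋₁ + pₖ₋₂, qₖ = aₖqₖ₋₁ + qₖ₋₂ (with p₋₁=1, p₋₂=0, q₋₁=0, q₋₂=1):
  k=0: a=4, p=4, q=1
  k=1: a=9, p=37, q=9
  k=2: a=3, p=115, q=28

115/28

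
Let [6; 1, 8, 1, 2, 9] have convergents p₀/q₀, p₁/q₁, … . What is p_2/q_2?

Using pₖ = aₖpₖ₋₁ + pₖ₋₂, qₖ = aₖqₖ₋₁ + qₖ₋₂ (with p₋₁=1, p₋₂=0, q₋₁=0, q₋₂=1):
  k=0: a=6, p=6, q=1
  k=1: a=1, p=7, q=1
  k=2: a=8, p=62, q=9

62/9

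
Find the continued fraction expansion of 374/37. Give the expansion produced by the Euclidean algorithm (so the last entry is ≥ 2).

[10; 9, 4]

374 = 10·37 + 4
37 = 9·4 + 1
4 = 4·1 + 0  (stop)
So 374/37 = [10; 9, 4].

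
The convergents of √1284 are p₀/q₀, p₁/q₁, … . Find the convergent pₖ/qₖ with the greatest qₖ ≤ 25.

215/6

√1284 = [35; 1, 4, 1, 70, …] (period length 4).
Convergents:
  p_0/q_0 = 35/1
  p_1/q_1 = 36/1
  p_2/q_2 = 179/5
  p_3/q_3 = 215/6
  p_4/q_4 = 15229/425
q_3 = 6 ≤ 25 < 425 = q_4, so the answer is 215/6.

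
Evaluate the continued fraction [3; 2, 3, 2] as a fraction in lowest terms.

55/16

Fold from the inside: start with 2/1.
  3 + 1/2 = 7/2
  2 + 2/7 = 16/7
  3 + 7/16 = 55/16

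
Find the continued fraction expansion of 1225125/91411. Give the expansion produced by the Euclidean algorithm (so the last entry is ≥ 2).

1225125 = 13×91411 + 36782
91411 = 2×36782 + 17847
36782 = 2×17847 + 1088
17847 = 16×1088 + 439
1088 = 2×439 + 210
439 = 2×210 + 19
210 = 11×19 + 1
19 = 19×1 + 0  (stop)
So 1225125/91411 = [13; 2, 2, 16, 2, 2, 11, 19].

[13; 2, 2, 16, 2, 2, 11, 19]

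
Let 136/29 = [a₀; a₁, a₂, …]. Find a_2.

136 = 4·29 + 20   →  a_0 = 4
29 = 1·20 + 9   →  a_1 = 1
20 = 2·9 + 2   →  a_2 = 2

2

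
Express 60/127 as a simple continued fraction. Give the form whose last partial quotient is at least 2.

60 = 0·127 + 60
127 = 2·60 + 7
60 = 8·7 + 4
7 = 1·4 + 3
4 = 1·3 + 1
3 = 3·1 + 0  (stop)
So 60/127 = [0; 2, 8, 1, 1, 3].

[0; 2, 8, 1, 1, 3]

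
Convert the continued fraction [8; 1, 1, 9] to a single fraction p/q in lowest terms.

162/19

Using pₖ = aₖpₖ₋₁ + pₖ₋₂ and qₖ = aₖqₖ₋₁ + qₖ₋₂:
  k=0: a=8, p=8, q=1
  k=1: a=1, p=9, q=1
  k=2: a=1, p=17, q=2
  k=3: a=9, p=162, q=19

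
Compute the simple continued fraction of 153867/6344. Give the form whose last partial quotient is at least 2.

[24; 3, 1, 15, 9, 11]

153867 = 24×6344 + 1611
6344 = 3×1611 + 1511
1611 = 1×1511 + 100
1511 = 15×100 + 11
100 = 9×11 + 1
11 = 11×1 + 0  (stop)
So 153867/6344 = [24; 3, 1, 15, 9, 11].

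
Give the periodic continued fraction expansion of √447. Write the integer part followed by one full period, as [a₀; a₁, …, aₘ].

a₀ = ⌊√447⌋ = 21.

[21; 7, 42]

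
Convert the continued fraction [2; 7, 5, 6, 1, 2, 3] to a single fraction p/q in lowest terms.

Using pₖ = aₖpₖ₋₁ + pₖ₋₂ and qₖ = aₖqₖ₋₁ + qₖ₋₂:
  k=0: a=2, p=2, q=1
  k=1: a=7, p=15, q=7
  k=2: a=5, p=77, q=36
  k=3: a=6, p=477, q=223
  k=4: a=1, p=554, q=259
  k=5: a=2, p=1585, q=741
  k=6: a=3, p=5309, q=2482

5309/2482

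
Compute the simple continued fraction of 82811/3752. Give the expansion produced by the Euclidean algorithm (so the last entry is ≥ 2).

[22; 14, 19, 14]

82811 = 22·3752 + 267
3752 = 14·267 + 14
267 = 19·14 + 1
14 = 14·1 + 0  (stop)
So 82811/3752 = [22; 14, 19, 14].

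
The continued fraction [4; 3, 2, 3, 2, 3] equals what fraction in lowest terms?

Using pₖ = aₖpₖ₋₁ + pₖ₋₂ and qₖ = aₖqₖ₋₁ + qₖ₋₂:
  k=0: a=4, p=4, q=1
  k=1: a=3, p=13, q=3
  k=2: a=2, p=30, q=7
  k=3: a=3, p=103, q=24
  k=4: a=2, p=236, q=55
  k=5: a=3, p=811, q=189

811/189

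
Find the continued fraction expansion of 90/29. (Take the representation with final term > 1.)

[3; 9, 1, 2]

90 = 3×29 + 3
29 = 9×3 + 2
3 = 1×2 + 1
2 = 2×1 + 0  (stop)
So 90/29 = [3; 9, 1, 2].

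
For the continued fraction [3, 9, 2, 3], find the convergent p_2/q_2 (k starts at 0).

59/19

Using pₖ = aₖpₖ₋₁ + pₖ₋₂, qₖ = aₖqₖ₋₁ + qₖ₋₂ (with p₋₁=1, p₋₂=0, q₋₁=0, q₋₂=1):
  k=0: a=3, p=3, q=1
  k=1: a=9, p=28, q=9
  k=2: a=2, p=59, q=19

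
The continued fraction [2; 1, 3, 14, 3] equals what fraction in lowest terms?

482/175

Using pₖ = aₖpₖ₋₁ + pₖ₋₂ and qₖ = aₖqₖ₋₁ + qₖ₋₂:
  k=0: a=2, p=2, q=1
  k=1: a=1, p=3, q=1
  k=2: a=3, p=11, q=4
  k=3: a=14, p=157, q=57
  k=4: a=3, p=482, q=175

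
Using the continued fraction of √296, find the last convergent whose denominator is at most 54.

757/44

√296 = [17; 4, 1, 7, 1, 4, 34, …] (period length 6).
Convergents:
  p_0/q_0 = 17/1
  p_1/q_1 = 69/4
  p_2/q_2 = 86/5
  p_3/q_3 = 671/39
  p_4/q_4 = 757/44
  p_5/q_5 = 3699/215
q_4 = 44 ≤ 54 < 215 = q_5, so the answer is 757/44.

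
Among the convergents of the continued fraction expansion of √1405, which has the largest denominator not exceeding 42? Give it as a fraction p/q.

1087/29

√1405 = [37; 2, 14, 2, 74, …] (period length 4).
Convergents:
  p_0/q_0 = 37/1
  p_1/q_1 = 75/2
  p_2/q_2 = 1087/29
  p_3/q_3 = 2249/60
q_2 = 29 ≤ 42 < 60 = q_3, so the answer is 1087/29.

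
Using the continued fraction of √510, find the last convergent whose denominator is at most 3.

√510 = [22; 1, 1, 2, 1, 1, 44, …] (period length 6).
Convergents:
  p_0/q_0 = 22/1
  p_1/q_1 = 23/1
  p_2/q_2 = 45/2
  p_3/q_3 = 113/5
q_2 = 2 ≤ 3 < 5 = q_3, so the answer is 45/2.

45/2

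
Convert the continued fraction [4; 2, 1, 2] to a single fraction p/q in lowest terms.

35/8

Using pₖ = aₖpₖ₋₁ + pₖ₋₂ and qₖ = aₖqₖ₋₁ + qₖ₋₂:
  k=0: a=4, p=4, q=1
  k=1: a=2, p=9, q=2
  k=2: a=1, p=13, q=3
  k=3: a=2, p=35, q=8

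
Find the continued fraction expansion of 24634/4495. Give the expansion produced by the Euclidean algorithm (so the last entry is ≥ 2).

24634 = 5*4495 + 2159
4495 = 2*2159 + 177
2159 = 12*177 + 35
177 = 5*35 + 2
35 = 17*2 + 1
2 = 2*1 + 0  (stop)
So 24634/4495 = [5; 2, 12, 5, 17, 2].

[5; 2, 12, 5, 17, 2]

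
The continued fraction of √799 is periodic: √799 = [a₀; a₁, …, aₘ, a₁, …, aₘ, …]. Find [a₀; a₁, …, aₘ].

a₀ = ⌊√799⌋ = 28.
With m₀=0, d₀=1 and mₖ₊₁ = dₖaₖ − mₖ, dₖ₊₁ = (n − mₖ₊₁²)/dₖ, aₖ₊₁ = ⌊(a₀+mₖ₊₁)/dₖ₊₁⌋:
  k=1: m=28, d=15, a=3
  k=2: m=17, d=34, a=1
  k=3: m=17, d=15, a=3
  k=4: m=28, d=1, a=56
d=1 and a=2a₀=56 at k=4, so the next step gives (m, d) = (28, 15) again — its k=1 value — and the period has length 4.

[28; 3, 1, 3, 56]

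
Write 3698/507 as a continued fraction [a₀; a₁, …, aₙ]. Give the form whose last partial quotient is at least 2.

[7; 3, 2, 2, 14, 2]

3698 = 7×507 + 149
507 = 3×149 + 60
149 = 2×60 + 29
60 = 2×29 + 2
29 = 14×2 + 1
2 = 2×1 + 0  (stop)
So 3698/507 = [7; 3, 2, 2, 14, 2].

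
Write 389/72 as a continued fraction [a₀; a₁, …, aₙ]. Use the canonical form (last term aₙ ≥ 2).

389 = 5·72 + 29
72 = 2·29 + 14
29 = 2·14 + 1
14 = 14·1 + 0  (stop)
So 389/72 = [5; 2, 2, 14].

[5; 2, 2, 14]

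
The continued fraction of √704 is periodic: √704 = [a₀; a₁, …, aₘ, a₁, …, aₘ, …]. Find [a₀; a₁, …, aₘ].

[26; 1, 1, 7, 13, 7, 1, 1, 52]

a₀ = ⌊√704⌋ = 26.
With m₀=0, d₀=1 and mₖ₊₁ = dₖaₖ − mₖ, dₖ₊₁ = (n − mₖ₊₁²)/dₖ, aₖ₊₁ = ⌊(a₀+mₖ₊₁)/dₖ₊₁⌋:
  k=1: m=26, d=28, a=1
  k=2: m=2, d=25, a=1
  k=3: m=23, d=7, a=7
  k=4: m=26, d=4, a=13
  k=5: m=26, d=7, a=7
  k=6: m=23, d=25, a=1
  k=7: m=2, d=28, a=1
  k=8: m=26, d=1, a=52
d=1 and a=2a₀=52 at k=8, so the next step gives (m, d) = (26, 28) again — its k=1 value — and the period has length 8.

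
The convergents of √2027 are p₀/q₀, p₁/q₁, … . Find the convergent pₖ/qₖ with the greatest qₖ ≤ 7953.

√2027 = [45; 45, 90, …] (period length 2).
Convergents:
  p_0/q_0 = 45/1
  p_1/q_1 = 2026/45
  p_2/q_2 = 182385/4051
  p_3/q_3 = 8209351/182340
q_2 = 4051 ≤ 7953 < 182340 = q_3, so the answer is 182385/4051.

182385/4051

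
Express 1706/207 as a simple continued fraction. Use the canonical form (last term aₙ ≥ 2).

[8; 4, 7, 7]

1706 = 8×207 + 50
207 = 4×50 + 7
50 = 7×7 + 1
7 = 7×1 + 0  (stop)
So 1706/207 = [8; 4, 7, 7].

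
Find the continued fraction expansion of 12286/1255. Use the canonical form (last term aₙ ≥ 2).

[9; 1, 3, 1, 3, 16, 4]

12286 = 9*1255 + 991
1255 = 1*991 + 264
991 = 3*264 + 199
264 = 1*199 + 65
199 = 3*65 + 4
65 = 16*4 + 1
4 = 4*1 + 0  (stop)
So 12286/1255 = [9; 1, 3, 1, 3, 16, 4].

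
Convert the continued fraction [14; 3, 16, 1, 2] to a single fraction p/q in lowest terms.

2192/153

Using pₖ = aₖpₖ₋₁ + pₖ₋₂ and qₖ = aₖqₖ₋₁ + qₖ₋₂:
  k=0: a=14, p=14, q=1
  k=1: a=3, p=43, q=3
  k=2: a=16, p=702, q=49
  k=3: a=1, p=745, q=52
  k=4: a=2, p=2192, q=153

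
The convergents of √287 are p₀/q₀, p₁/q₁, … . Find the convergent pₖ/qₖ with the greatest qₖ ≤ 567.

√287 = [16; 1, 15, 1, 32, …] (period length 4).
Convergents:
  p_0/q_0 = 16/1
  p_1/q_1 = 17/1
  p_2/q_2 = 271/16
  p_3/q_3 = 288/17
  p_4/q_4 = 9487/560
  p_5/q_5 = 9775/577
q_4 = 560 ≤ 567 < 577 = q_5, so the answer is 9487/560.

9487/560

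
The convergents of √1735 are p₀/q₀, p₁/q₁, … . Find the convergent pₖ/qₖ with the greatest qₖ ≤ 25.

√1735 = [41; 1, 1, 1, 7, 1, 1, 1, 82, …] (period length 8).
Convergents:
  p_0/q_0 = 41/1
  p_1/q_1 = 42/1
  p_2/q_2 = 83/2
  p_3/q_3 = 125/3
  p_4/q_4 = 958/23
  p_5/q_5 = 1083/26
q_4 = 23 ≤ 25 < 26 = q_5, so the answer is 958/23.

958/23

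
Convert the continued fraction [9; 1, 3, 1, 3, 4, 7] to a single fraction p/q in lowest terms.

Fold from the inside: start with 7/1.
  4 + 1/7 = 29/7
  3 + 7/29 = 94/29
  1 + 29/94 = 123/94
  3 + 94/123 = 463/123
  1 + 123/463 = 586/463
  9 + 463/586 = 5737/586

5737/586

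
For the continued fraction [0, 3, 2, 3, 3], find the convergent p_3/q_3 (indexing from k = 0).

Using pₖ = aₖpₖ₋₁ + pₖ₋₂, qₖ = aₖqₖ₋₁ + qₖ₋₂ (with p₋₁=1, p₋₂=0, q₋₁=0, q₋₂=1):
  k=0: a=0, p=0, q=1
  k=1: a=3, p=1, q=3
  k=2: a=2, p=2, q=7
  k=3: a=3, p=7, q=24

7/24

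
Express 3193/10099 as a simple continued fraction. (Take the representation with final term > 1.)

[0; 3, 6, 7, 8, 9]

3193 = 0×10099 + 3193
10099 = 3×3193 + 520
3193 = 6×520 + 73
520 = 7×73 + 9
73 = 8×9 + 1
9 = 9×1 + 0  (stop)
So 3193/10099 = [0; 3, 6, 7, 8, 9].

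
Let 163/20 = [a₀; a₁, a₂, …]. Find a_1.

6

163 = 8·20 + 3   →  a_0 = 8
20 = 6·3 + 2   →  a_1 = 6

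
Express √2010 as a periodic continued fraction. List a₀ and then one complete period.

[44; 1, 4, 1, 88]

a₀ = ⌊√2010⌋ = 44.
With m₀=0, d₀=1 and mₖ₊₁ = dₖaₖ − mₖ, dₖ₊₁ = (n − mₖ₊₁²)/dₖ, aₖ₊₁ = ⌊(a₀+mₖ₊₁)/dₖ₊₁⌋:
  k=1: m=44, d=74, a=1
  k=2: m=30, d=15, a=4
  k=3: m=30, d=74, a=1
  k=4: m=44, d=1, a=88
d=1 and a=2a₀=88 at k=4, so the next step gives (m, d) = (44, 74) again — its k=1 value — and the period has length 4.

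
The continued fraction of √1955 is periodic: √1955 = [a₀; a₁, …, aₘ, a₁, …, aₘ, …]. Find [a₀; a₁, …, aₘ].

[44; 4, 1, 1, 1, 4, 88]

a₀ = ⌊√1955⌋ = 44.
With m₀=0, d₀=1 and mₖ₊₁ = dₖaₖ − mₖ, dₖ₊₁ = (n − mₖ₊₁²)/dₖ, aₖ₊₁ = ⌊(a₀+mₖ₊₁)/dₖ₊₁⌋:
  k=1: m=44, d=19, a=4
  k=2: m=32, d=49, a=1
  k=3: m=17, d=34, a=1
  k=4: m=17, d=49, a=1
  k=5: m=32, d=19, a=4
  k=6: m=44, d=1, a=88
d=1 and a=2a₀=88 at k=6, so the next step gives (m, d) = (44, 19) again — its k=1 value — and the period has length 6.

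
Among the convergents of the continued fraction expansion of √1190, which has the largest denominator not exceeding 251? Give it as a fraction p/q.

4726/137

√1190 = [34; 2, 68, …] (period length 2).
Convergents:
  p_0/q_0 = 34/1
  p_1/q_1 = 69/2
  p_2/q_2 = 4726/137
  p_3/q_3 = 9521/276
q_2 = 137 ≤ 251 < 276 = q_3, so the answer is 4726/137.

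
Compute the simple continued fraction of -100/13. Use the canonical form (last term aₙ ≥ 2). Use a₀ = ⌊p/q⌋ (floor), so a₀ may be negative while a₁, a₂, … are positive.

-100 = -8·13 + 4
13 = 3·4 + 1
4 = 4·1 + 0  (stop)
So -100/13 = [-8; 3, 4].

[-8; 3, 4]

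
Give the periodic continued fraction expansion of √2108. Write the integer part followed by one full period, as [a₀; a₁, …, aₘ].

[45; 1, 10, 2, 22, 2, 10, 1, 90]

a₀ = ⌊√2108⌋ = 45.
With m₀=0, d₀=1 and mₖ₊₁ = dₖaₖ − mₖ, dₖ₊₁ = (n − mₖ₊₁²)/dₖ, aₖ₊₁ = ⌊(a₀+mₖ₊₁)/dₖ₊₁⌋:
  k=1: m=45, d=83, a=1
  k=2: m=38, d=8, a=10
  k=3: m=42, d=43, a=2
  k=4: m=44, d=4, a=22
  k=5: m=44, d=43, a=2
  k=6: m=42, d=8, a=10
  k=7: m=38, d=83, a=1
  k=8: m=45, d=1, a=90
d=1 and a=2a₀=90 at k=8, so the next step gives (m, d) = (45, 83) again — its k=1 value — and the period has length 8.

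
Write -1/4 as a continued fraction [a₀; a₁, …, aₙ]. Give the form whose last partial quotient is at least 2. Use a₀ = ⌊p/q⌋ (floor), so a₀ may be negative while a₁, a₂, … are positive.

[-1; 1, 3]

-1 = -1·4 + 3
4 = 1·3 + 1
3 = 3·1 + 0  (stop)
So -1/4 = [-1; 1, 3].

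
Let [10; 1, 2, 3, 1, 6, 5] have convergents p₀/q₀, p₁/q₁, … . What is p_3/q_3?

Using pₖ = aₖpₖ₋₁ + pₖ₋₂, qₖ = aₖqₖ₋₁ + qₖ₋₂ (with p₋₁=1, p₋₂=0, q₋₁=0, q₋₂=1):
  k=0: a=10, p=10, q=1
  k=1: a=1, p=11, q=1
  k=2: a=2, p=32, q=3
  k=3: a=3, p=107, q=10

107/10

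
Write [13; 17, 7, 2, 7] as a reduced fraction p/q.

Using pₖ = aₖpₖ₋₁ + pₖ₋₂ and qₖ = aₖqₖ₋₁ + qₖ₋₂:
  k=0: a=13, p=13, q=1
  k=1: a=17, p=222, q=17
  k=2: a=7, p=1567, q=120
  k=3: a=2, p=3356, q=257
  k=4: a=7, p=25059, q=1919

25059/1919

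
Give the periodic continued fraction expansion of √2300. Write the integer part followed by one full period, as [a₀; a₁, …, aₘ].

a₀ = ⌊√2300⌋ = 47.
With m₀=0, d₀=1 and mₖ₊₁ = dₖaₖ − mₖ, dₖ₊₁ = (n − mₖ₊₁²)/dₖ, aₖ₊₁ = ⌊(a₀+mₖ₊₁)/dₖ₊₁⌋:
  k=1: m=47, d=91, a=1
  k=2: m=44, d=4, a=22
  k=3: m=44, d=91, a=1
  k=4: m=47, d=1, a=94
d=1 and a=2a₀=94 at k=4, so the next step gives (m, d) = (47, 91) again — its k=1 value — and the period has length 4.

[47; 1, 22, 1, 94]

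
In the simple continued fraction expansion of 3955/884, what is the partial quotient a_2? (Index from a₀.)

3955 = 4·884 + 419   →  a_0 = 4
884 = 2·419 + 46   →  a_1 = 2
419 = 9·46 + 5   →  a_2 = 9

9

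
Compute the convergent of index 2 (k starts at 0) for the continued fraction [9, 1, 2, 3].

Using pₖ = aₖpₖ₋₁ + pₖ₋₂, qₖ = aₖqₖ₋₁ + qₖ₋₂ (with p₋₁=1, p₋₂=0, q₋₁=0, q₋₂=1):
  k=0: a=9, p=9, q=1
  k=1: a=1, p=10, q=1
  k=2: a=2, p=29, q=3

29/3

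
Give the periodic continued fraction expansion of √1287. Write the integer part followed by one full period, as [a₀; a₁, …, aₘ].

[35; 1, 6, 1, 70]

a₀ = ⌊√1287⌋ = 35.
With m₀=0, d₀=1 and mₖ₊₁ = dₖaₖ − mₖ, dₖ₊₁ = (n − mₖ₊₁²)/dₖ, aₖ₊₁ = ⌊(a₀+mₖ₊₁)/dₖ₊₁⌋:
  k=1: m=35, d=62, a=1
  k=2: m=27, d=9, a=6
  k=3: m=27, d=62, a=1
  k=4: m=35, d=1, a=70
d=1 and a=2a₀=70 at k=4, so the next step gives (m, d) = (35, 62) again — its k=1 value — and the period has length 4.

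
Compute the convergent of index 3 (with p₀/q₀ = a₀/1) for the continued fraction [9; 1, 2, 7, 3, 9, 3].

Using pₖ = aₖpₖ₋₁ + pₖ₋₂, qₖ = aₖqₖ₋₁ + qₖ₋₂ (with p₋₁=1, p₋₂=0, q₋₁=0, q₋₂=1):
  k=0: a=9, p=9, q=1
  k=1: a=1, p=10, q=1
  k=2: a=2, p=29, q=3
  k=3: a=7, p=213, q=22

213/22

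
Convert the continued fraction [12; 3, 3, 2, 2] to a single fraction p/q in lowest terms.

689/56

Fold from the inside: start with 2/1.
  2 + 1/2 = 5/2
  3 + 2/5 = 17/5
  3 + 5/17 = 56/17
  12 + 17/56 = 689/56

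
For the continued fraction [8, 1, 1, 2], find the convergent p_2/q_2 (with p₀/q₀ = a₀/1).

17/2

Using pₖ = aₖpₖ₋₁ + pₖ₋₂, qₖ = aₖqₖ₋₁ + qₖ₋₂ (with p₋₁=1, p₋₂=0, q₋₁=0, q₋₂=1):
  k=0: a=8, p=8, q=1
  k=1: a=1, p=9, q=1
  k=2: a=1, p=17, q=2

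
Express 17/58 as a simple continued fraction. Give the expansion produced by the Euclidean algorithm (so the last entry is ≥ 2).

17 = 0×58 + 17
58 = 3×17 + 7
17 = 2×7 + 3
7 = 2×3 + 1
3 = 3×1 + 0  (stop)
So 17/58 = [0; 3, 2, 2, 3].

[0; 3, 2, 2, 3]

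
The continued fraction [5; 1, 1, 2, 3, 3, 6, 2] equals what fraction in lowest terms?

4259/762

Using pₖ = aₖpₖ₋₁ + pₖ₋₂ and qₖ = aₖqₖ₋₁ + qₖ₋₂:
  k=0: a=5, p=5, q=1
  k=1: a=1, p=6, q=1
  k=2: a=1, p=11, q=2
  k=3: a=2, p=28, q=5
  k=4: a=3, p=95, q=17
  k=5: a=3, p=313, q=56
  k=6: a=6, p=1973, q=353
  k=7: a=2, p=4259, q=762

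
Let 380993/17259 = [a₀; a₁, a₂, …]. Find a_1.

13

380993 = 22·17259 + 1295   →  a_0 = 22
17259 = 13·1295 + 424   →  a_1 = 13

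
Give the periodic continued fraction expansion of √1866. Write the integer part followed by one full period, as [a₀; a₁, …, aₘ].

a₀ = ⌊√1866⌋ = 43.
With m₀=0, d₀=1 and mₖ₊₁ = dₖaₖ − mₖ, dₖ₊₁ = (n − mₖ₊₁²)/dₖ, aₖ₊₁ = ⌊(a₀+mₖ₊₁)/dₖ₊₁⌋:
  k=1: m=43, d=17, a=5
  k=2: m=42, d=6, a=14
  k=3: m=42, d=17, a=5
  k=4: m=43, d=1, a=86
d=1 and a=2a₀=86 at k=4, so the next step gives (m, d) = (43, 17) again — its k=1 value — and the period has length 4.

[43; 5, 14, 5, 86]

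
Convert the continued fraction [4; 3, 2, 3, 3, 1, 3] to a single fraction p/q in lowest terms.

Fold from the inside: start with 3/1.
  1 + 1/3 = 4/3
  3 + 3/4 = 15/4
  3 + 4/15 = 49/15
  2 + 15/49 = 113/49
  3 + 49/113 = 388/113
  4 + 113/388 = 1665/388

1665/388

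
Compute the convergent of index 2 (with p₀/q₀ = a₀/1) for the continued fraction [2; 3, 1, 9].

9/4

Using pₖ = aₖpₖ₋₁ + pₖ₋₂, qₖ = aₖqₖ₋₁ + qₖ₋₂ (with p₋₁=1, p₋₂=0, q₋₁=0, q₋₂=1):
  k=0: a=2, p=2, q=1
  k=1: a=3, p=7, q=3
  k=2: a=1, p=9, q=4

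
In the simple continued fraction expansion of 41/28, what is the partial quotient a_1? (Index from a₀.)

2

41 = 1·28 + 13   →  a_0 = 1
28 = 2·13 + 2   →  a_1 = 2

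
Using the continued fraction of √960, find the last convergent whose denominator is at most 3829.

117150/3781

√960 = [30; 1, 60, …] (period length 2).
Convergents:
  p_0/q_0 = 30/1
  p_1/q_1 = 31/1
  p_2/q_2 = 1890/61
  p_3/q_3 = 1921/62
  p_4/q_4 = 117150/3781
  p_5/q_5 = 119071/3843
q_4 = 3781 ≤ 3829 < 3843 = q_5, so the answer is 117150/3781.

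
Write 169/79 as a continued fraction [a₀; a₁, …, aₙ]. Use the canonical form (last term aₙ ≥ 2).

169 = 2·79 + 11
79 = 7·11 + 2
11 = 5·2 + 1
2 = 2·1 + 0  (stop)
So 169/79 = [2; 7, 5, 2].

[2; 7, 5, 2]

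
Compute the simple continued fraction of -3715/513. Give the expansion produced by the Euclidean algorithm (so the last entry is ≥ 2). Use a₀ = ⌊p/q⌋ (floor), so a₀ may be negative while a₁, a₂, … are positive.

[-8; 1, 3, 7, 3, 2, 2]

-3715 = -8*513 + 389
513 = 1*389 + 124
389 = 3*124 + 17
124 = 7*17 + 5
17 = 3*5 + 2
5 = 2*2 + 1
2 = 2*1 + 0  (stop)
So -3715/513 = [-8; 1, 3, 7, 3, 2, 2].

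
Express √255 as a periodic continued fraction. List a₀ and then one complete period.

[15; 1, 30]

a₀ = ⌊√255⌋ = 15.
With m₀=0, d₀=1 and mₖ₊₁ = dₖaₖ − mₖ, dₖ₊₁ = (n − mₖ₊₁²)/dₖ, aₖ₊₁ = ⌊(a₀+mₖ₊₁)/dₖ₊₁⌋:
  k=1: m=15, d=30, a=1
  k=2: m=15, d=1, a=30
d=1 and a=2a₀=30 at k=2, so the next step gives (m, d) = (15, 30) again — its k=1 value — and the period has length 2.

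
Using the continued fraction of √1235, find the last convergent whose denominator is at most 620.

√1235 = [35; 7, 70, …] (period length 2).
Convergents:
  p_0/q_0 = 35/1
  p_1/q_1 = 246/7
  p_2/q_2 = 17255/491
  p_3/q_3 = 121031/3444
q_2 = 491 ≤ 620 < 3444 = q_3, so the answer is 17255/491.

17255/491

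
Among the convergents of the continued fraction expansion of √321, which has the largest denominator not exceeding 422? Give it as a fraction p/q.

√321 = [17; 1, 10, 1, 34, …] (period length 4).
Convergents:
  p_0/q_0 = 17/1
  p_1/q_1 = 18/1
  p_2/q_2 = 197/11
  p_3/q_3 = 215/12
  p_4/q_4 = 7507/419
  p_5/q_5 = 7722/431
q_4 = 419 ≤ 422 < 431 = q_5, so the answer is 7507/419.

7507/419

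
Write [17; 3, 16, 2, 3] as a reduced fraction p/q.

6099/352

Fold from the inside: start with 3/1.
  2 + 1/3 = 7/3
  16 + 3/7 = 115/7
  3 + 7/115 = 352/115
  17 + 115/352 = 6099/352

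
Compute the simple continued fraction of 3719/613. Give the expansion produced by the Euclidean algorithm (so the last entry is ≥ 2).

3719 = 6·613 + 41
613 = 14·41 + 39
41 = 1·39 + 2
39 = 19·2 + 1
2 = 2·1 + 0  (stop)
So 3719/613 = [6; 14, 1, 19, 2].

[6; 14, 1, 19, 2]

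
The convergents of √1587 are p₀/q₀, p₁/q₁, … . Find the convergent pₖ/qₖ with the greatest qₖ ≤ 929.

22508/565

√1587 = [39; 1, 5, 7, 13, 7, 5, 1, 78, …] (period length 8).
Convergents:
  p_0/q_0 = 39/1
  p_1/q_1 = 40/1
  p_2/q_2 = 239/6
  p_3/q_3 = 1713/43
  p_4/q_4 = 22508/565
  p_5/q_5 = 159269/3998
q_4 = 565 ≤ 929 < 3998 = q_5, so the answer is 22508/565.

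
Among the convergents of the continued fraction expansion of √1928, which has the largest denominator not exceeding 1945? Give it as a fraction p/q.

42460/967

√1928 = [43; 1, 9, 1, 86, …] (period length 4).
Convergents:
  p_0/q_0 = 43/1
  p_1/q_1 = 44/1
  p_2/q_2 = 439/10
  p_3/q_3 = 483/11
  p_4/q_4 = 41977/956
  p_5/q_5 = 42460/967
  p_6/q_6 = 424117/9659
q_5 = 967 ≤ 1945 < 9659 = q_6, so the answer is 42460/967.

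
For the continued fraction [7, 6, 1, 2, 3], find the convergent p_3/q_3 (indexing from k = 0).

Using pₖ = aₖpₖ₋₁ + pₖ₋₂, qₖ = aₖqₖ₋₁ + qₖ₋₂ (with p₋₁=1, p₋₂=0, q₋₁=0, q₋₂=1):
  k=0: a=7, p=7, q=1
  k=1: a=6, p=43, q=6
  k=2: a=1, p=50, q=7
  k=3: a=2, p=143, q=20

143/20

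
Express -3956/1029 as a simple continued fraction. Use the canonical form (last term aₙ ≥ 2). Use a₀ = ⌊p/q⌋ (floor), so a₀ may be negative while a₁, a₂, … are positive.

-3956 = -4×1029 + 160
1029 = 6×160 + 69
160 = 2×69 + 22
69 = 3×22 + 3
22 = 7×3 + 1
3 = 3×1 + 0  (stop)
So -3956/1029 = [-4; 6, 2, 3, 7, 3].

[-4; 6, 2, 3, 7, 3]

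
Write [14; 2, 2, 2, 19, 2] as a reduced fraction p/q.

Fold from the inside: start with 2/1.
  19 + 1/2 = 39/2
  2 + 2/39 = 80/39
  2 + 39/80 = 199/80
  2 + 80/199 = 478/199
  14 + 199/478 = 6891/478

6891/478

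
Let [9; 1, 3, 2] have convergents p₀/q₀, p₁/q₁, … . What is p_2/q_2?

39/4

Using pₖ = aₖpₖ₋₁ + pₖ₋₂, qₖ = aₖqₖ₋₁ + qₖ₋₂ (with p₋₁=1, p₋₂=0, q₋₁=0, q₋₂=1):
  k=0: a=9, p=9, q=1
  k=1: a=1, p=10, q=1
  k=2: a=3, p=39, q=4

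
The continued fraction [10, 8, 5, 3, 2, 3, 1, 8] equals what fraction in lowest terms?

Fold from the inside: start with 8/1.
  1 + 1/8 = 9/8
  3 + 8/9 = 35/9
  2 + 9/35 = 79/35
  3 + 35/79 = 272/79
  5 + 79/272 = 1439/272
  8 + 272/1439 = 11784/1439
  10 + 1439/11784 = 119279/11784

119279/11784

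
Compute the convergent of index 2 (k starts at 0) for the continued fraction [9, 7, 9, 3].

Using pₖ = aₖpₖ₋₁ + pₖ₋₂, qₖ = aₖqₖ₋₁ + qₖ₋₂ (with p₋₁=1, p₋₂=0, q₋₁=0, q₋₂=1):
  k=0: a=9, p=9, q=1
  k=1: a=7, p=64, q=7
  k=2: a=9, p=585, q=64

585/64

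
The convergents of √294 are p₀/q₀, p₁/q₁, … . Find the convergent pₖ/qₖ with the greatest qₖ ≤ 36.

583/34

√294 = [17; 6, 1, 4, 1, 6, 34, …] (period length 6).
Convergents:
  p_0/q_0 = 17/1
  p_1/q_1 = 103/6
  p_2/q_2 = 120/7
  p_3/q_3 = 583/34
  p_4/q_4 = 703/41
q_3 = 34 ≤ 36 < 41 = q_4, so the answer is 583/34.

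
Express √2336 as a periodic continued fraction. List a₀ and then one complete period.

[48; 3, 96]

a₀ = ⌊√2336⌋ = 48.
With m₀=0, d₀=1 and mₖ₊₁ = dₖaₖ − mₖ, dₖ₊₁ = (n − mₖ₊₁²)/dₖ, aₖ₊₁ = ⌊(a₀+mₖ₊₁)/dₖ₊₁⌋:
  k=1: m=48, d=32, a=3
  k=2: m=48, d=1, a=96
d=1 and a=2a₀=96 at k=2, so the next step gives (m, d) = (48, 32) again — its k=1 value — and the period has length 2.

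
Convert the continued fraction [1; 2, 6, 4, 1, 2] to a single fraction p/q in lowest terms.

275/188

Using pₖ = aₖpₖ₋₁ + pₖ₋₂ and qₖ = aₖqₖ₋₁ + qₖ₋₂:
  k=0: a=1, p=1, q=1
  k=1: a=2, p=3, q=2
  k=2: a=6, p=19, q=13
  k=3: a=4, p=79, q=54
  k=4: a=1, p=98, q=67
  k=5: a=2, p=275, q=188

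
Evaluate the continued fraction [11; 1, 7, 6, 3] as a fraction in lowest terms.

1841/155

Fold from the inside: start with 3/1.
  6 + 1/3 = 19/3
  7 + 3/19 = 136/19
  1 + 19/136 = 155/136
  11 + 136/155 = 1841/155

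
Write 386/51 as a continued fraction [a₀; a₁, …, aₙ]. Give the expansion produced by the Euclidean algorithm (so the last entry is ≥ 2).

386 = 7·51 + 29
51 = 1·29 + 22
29 = 1·22 + 7
22 = 3·7 + 1
7 = 7·1 + 0  (stop)
So 386/51 = [7; 1, 1, 3, 7].

[7; 1, 1, 3, 7]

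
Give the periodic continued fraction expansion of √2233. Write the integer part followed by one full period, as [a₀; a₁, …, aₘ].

a₀ = ⌊√2233⌋ = 47.
With m₀=0, d₀=1 and mₖ₊₁ = dₖaₖ − mₖ, dₖ₊₁ = (n − mₖ₊₁²)/dₖ, aₖ₊₁ = ⌊(a₀+mₖ₊₁)/dₖ₊₁⌋:
  k=1: m=47, d=24, a=3
  k=2: m=25, d=67, a=1
  k=3: m=42, d=7, a=12
  k=4: m=42, d=67, a=1
  k=5: m=25, d=24, a=3
  k=6: m=47, d=1, a=94
d=1 and a=2a₀=94 at k=6, so the next step gives (m, d) = (47, 24) again — its k=1 value — and the period has length 6.

[47; 3, 1, 12, 1, 3, 94]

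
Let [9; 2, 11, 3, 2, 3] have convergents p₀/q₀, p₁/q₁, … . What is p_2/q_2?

218/23

Using pₖ = aₖpₖ₋₁ + pₖ₋₂, qₖ = aₖqₖ₋₁ + qₖ₋₂ (with p₋₁=1, p₋₂=0, q₋₁=0, q₋₂=1):
  k=0: a=9, p=9, q=1
  k=1: a=2, p=19, q=2
  k=2: a=11, p=218, q=23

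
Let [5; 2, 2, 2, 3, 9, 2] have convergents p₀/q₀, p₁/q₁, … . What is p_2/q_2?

Using pₖ = aₖpₖ₋₁ + pₖ₋₂, qₖ = aₖqₖ₋₁ + qₖ₋₂ (with p₋₁=1, p₋₂=0, q₋₁=0, q₋₂=1):
  k=0: a=5, p=5, q=1
  k=1: a=2, p=11, q=2
  k=2: a=2, p=27, q=5

27/5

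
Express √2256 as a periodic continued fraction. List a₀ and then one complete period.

a₀ = ⌊√2256⌋ = 47.

[47; 2, 94]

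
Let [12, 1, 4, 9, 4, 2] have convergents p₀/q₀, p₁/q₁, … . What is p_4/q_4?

2420/189

Using pₖ = aₖpₖ₋₁ + pₖ₋₂, qₖ = aₖqₖ₋₁ + qₖ₋₂ (with p₋₁=1, p₋₂=0, q₋₁=0, q₋₂=1):
  k=0: a=12, p=12, q=1
  k=1: a=1, p=13, q=1
  k=2: a=4, p=64, q=5
  k=3: a=9, p=589, q=46
  k=4: a=4, p=2420, q=189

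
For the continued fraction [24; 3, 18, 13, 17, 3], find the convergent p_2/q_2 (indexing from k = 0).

1338/55

Using pₖ = aₖpₖ₋₁ + pₖ₋₂, qₖ = aₖqₖ₋₁ + qₖ₋₂ (with p₋₁=1, p₋₂=0, q₋₁=0, q₋₂=1):
  k=0: a=24, p=24, q=1
  k=1: a=3, p=73, q=3
  k=2: a=18, p=1338, q=55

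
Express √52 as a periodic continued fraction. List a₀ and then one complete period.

[7; 4, 1, 2, 1, 4, 14]

a₀ = ⌊√52⌋ = 7.
With m₀=0, d₀=1 and mₖ₊₁ = dₖaₖ − mₖ, dₖ₊₁ = (n − mₖ₊₁²)/dₖ, aₖ₊₁ = ⌊(a₀+mₖ₊₁)/dₖ₊₁⌋:
  k=1: m=7, d=3, a=4
  k=2: m=5, d=9, a=1
  k=3: m=4, d=4, a=2
  k=4: m=4, d=9, a=1
  k=5: m=5, d=3, a=4
  k=6: m=7, d=1, a=14
d=1 and a=2a₀=14 at k=6, so the next step gives (m, d) = (7, 3) again — its k=1 value — and the period has length 6.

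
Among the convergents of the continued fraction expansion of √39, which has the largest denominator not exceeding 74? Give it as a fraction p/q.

√39 = [6; 4, 12, …] (period length 2).
Convergents:
  p_0/q_0 = 6/1
  p_1/q_1 = 25/4
  p_2/q_2 = 306/49
  p_3/q_3 = 1249/200
q_2 = 49 ≤ 74 < 200 = q_3, so the answer is 306/49.

306/49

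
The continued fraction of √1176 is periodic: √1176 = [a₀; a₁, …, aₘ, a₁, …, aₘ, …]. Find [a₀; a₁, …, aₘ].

[34; 3, 2, 2, 2, 3, 68]

a₀ = ⌊√1176⌋ = 34.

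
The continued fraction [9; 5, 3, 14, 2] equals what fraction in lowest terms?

4355/474

Using pₖ = aₖpₖ₋₁ + pₖ₋₂ and qₖ = aₖqₖ₋₁ + qₖ₋₂:
  k=0: a=9, p=9, q=1
  k=1: a=5, p=46, q=5
  k=2: a=3, p=147, q=16
  k=3: a=14, p=2104, q=229
  k=4: a=2, p=4355, q=474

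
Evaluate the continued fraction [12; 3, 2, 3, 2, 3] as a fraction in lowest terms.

2323/189

Using pₖ = aₖpₖ₋₁ + pₖ₋₂ and qₖ = aₖqₖ₋₁ + qₖ₋₂:
  k=0: a=12, p=12, q=1
  k=1: a=3, p=37, q=3
  k=2: a=2, p=86, q=7
  k=3: a=3, p=295, q=24
  k=4: a=2, p=676, q=55
  k=5: a=3, p=2323, q=189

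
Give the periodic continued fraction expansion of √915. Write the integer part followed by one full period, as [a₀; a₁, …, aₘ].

a₀ = ⌊√915⌋ = 30.
With m₀=0, d₀=1 and mₖ₊₁ = dₖaₖ − mₖ, dₖ₊₁ = (n − mₖ₊₁²)/dₖ, aₖ₊₁ = ⌊(a₀+mₖ₊₁)/dₖ₊₁⌋:
  k=1: m=30, d=15, a=4
  k=2: m=30, d=1, a=60
d=1 and a=2a₀=60 at k=2, so the next step gives (m, d) = (30, 15) again — its k=1 value — and the period has length 2.

[30; 4, 60]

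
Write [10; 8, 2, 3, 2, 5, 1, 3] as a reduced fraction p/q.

33806/3341

Using pₖ = aₖpₖ₋₁ + pₖ₋₂ and qₖ = aₖqₖ₋₁ + qₖ₋₂:
  k=0: a=10, p=10, q=1
  k=1: a=8, p=81, q=8
  k=2: a=2, p=172, q=17
  k=3: a=3, p=597, q=59
  k=4: a=2, p=1366, q=135
  k=5: a=5, p=7427, q=734
  k=6: a=1, p=8793, q=869
  k=7: a=3, p=33806, q=3341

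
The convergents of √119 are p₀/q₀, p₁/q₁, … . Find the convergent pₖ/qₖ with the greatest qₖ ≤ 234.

2509/230

√119 = [10; 1, 9, 1, 20, …] (period length 4).
Convergents:
  p_0/q_0 = 10/1
  p_1/q_1 = 11/1
  p_2/q_2 = 109/10
  p_3/q_3 = 120/11
  p_4/q_4 = 2509/230
  p_5/q_5 = 2629/241
q_4 = 230 ≤ 234 < 241 = q_5, so the answer is 2509/230.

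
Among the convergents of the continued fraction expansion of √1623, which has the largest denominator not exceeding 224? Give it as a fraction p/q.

7453/185

√1623 = [40; 3, 2, 26, 2, 3, 80, …] (period length 6).
Convergents:
  p_0/q_0 = 40/1
  p_1/q_1 = 121/3
  p_2/q_2 = 282/7
  p_3/q_3 = 7453/185
  p_4/q_4 = 15188/377
q_3 = 185 ≤ 224 < 377 = q_4, so the answer is 7453/185.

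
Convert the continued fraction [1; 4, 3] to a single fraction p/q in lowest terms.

Using pₖ = aₖpₖ₋₁ + pₖ₋₂ and qₖ = aₖqₖ₋₁ + qₖ₋₂:
  k=0: a=1, p=1, q=1
  k=1: a=4, p=5, q=4
  k=2: a=3, p=16, q=13

16/13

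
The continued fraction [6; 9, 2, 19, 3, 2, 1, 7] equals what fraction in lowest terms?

176611/28927

Fold from the inside: start with 7/1.
  1 + 1/7 = 8/7
  2 + 7/8 = 23/8
  3 + 8/23 = 77/23
  19 + 23/77 = 1486/77
  2 + 77/1486 = 3049/1486
  9 + 1486/3049 = 28927/3049
  6 + 3049/28927 = 176611/28927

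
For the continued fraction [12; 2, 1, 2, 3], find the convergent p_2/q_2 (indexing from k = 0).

Using pₖ = aₖpₖ₋₁ + pₖ₋₂, qₖ = aₖqₖ₋₁ + qₖ₋₂ (with p₋₁=1, p₋₂=0, q₋₁=0, q₋₂=1):
  k=0: a=12, p=12, q=1
  k=1: a=2, p=25, q=2
  k=2: a=1, p=37, q=3

37/3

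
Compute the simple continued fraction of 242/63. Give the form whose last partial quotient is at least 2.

242 = 3·63 + 53
63 = 1·53 + 10
53 = 5·10 + 3
10 = 3·3 + 1
3 = 3·1 + 0  (stop)
So 242/63 = [3; 1, 5, 3, 3].

[3; 1, 5, 3, 3]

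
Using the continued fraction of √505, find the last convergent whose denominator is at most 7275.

√505 = [22; 2, 8, 2, 44, …] (period length 4).
Convergents:
  p_0/q_0 = 22/1
  p_1/q_1 = 45/2
  p_2/q_2 = 382/17
  p_3/q_3 = 809/36
  p_4/q_4 = 35978/1601
  p_5/q_5 = 72765/3238
  p_6/q_6 = 618098/27505
q_5 = 3238 ≤ 7275 < 27505 = q_6, so the answer is 72765/3238.

72765/3238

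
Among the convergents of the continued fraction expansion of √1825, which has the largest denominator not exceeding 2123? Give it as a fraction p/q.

90481/2118

√1825 = [42; 1, 2, 1, 1, 2, 1, 84, …] (period length 7).
Convergents:
  p_0/q_0 = 42/1
  p_1/q_1 = 43/1
  p_2/q_2 = 128/3
  p_3/q_3 = 171/4
  p_4/q_4 = 299/7
  p_5/q_5 = 769/18
  p_6/q_6 = 1068/25
  p_7/q_7 = 90481/2118
  p_8/q_8 = 91549/2143
q_7 = 2118 ≤ 2123 < 2143 = q_8, so the answer is 90481/2118.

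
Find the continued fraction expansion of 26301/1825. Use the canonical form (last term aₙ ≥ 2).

[14; 2, 2, 3, 13, 8]

26301 = 14·1825 + 751
1825 = 2·751 + 323
751 = 2·323 + 105
323 = 3·105 + 8
105 = 13·8 + 1
8 = 8·1 + 0  (stop)
So 26301/1825 = [14; 2, 2, 3, 13, 8].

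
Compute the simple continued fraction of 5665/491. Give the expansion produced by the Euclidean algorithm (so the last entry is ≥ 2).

[11; 1, 1, 6, 7, 2, 2]

5665 = 11*491 + 264
491 = 1*264 + 227
264 = 1*227 + 37
227 = 6*37 + 5
37 = 7*5 + 2
5 = 2*2 + 1
2 = 2*1 + 0  (stop)
So 5665/491 = [11; 1, 1, 6, 7, 2, 2].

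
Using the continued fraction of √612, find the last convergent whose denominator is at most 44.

√612 = [24; 1, 2, 1, 4, 1, 2, 1, 48, …] (period length 8).
Convergents:
  p_0/q_0 = 24/1
  p_1/q_1 = 25/1
  p_2/q_2 = 74/3
  p_3/q_3 = 99/4
  p_4/q_4 = 470/19
  p_5/q_5 = 569/23
  p_6/q_6 = 1608/65
q_5 = 23 ≤ 44 < 65 = q_6, so the answer is 569/23.

569/23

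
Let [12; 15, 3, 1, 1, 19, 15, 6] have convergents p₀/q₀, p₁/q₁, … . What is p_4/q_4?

Using pₖ = aₖpₖ₋₁ + pₖ₋₂, qₖ = aₖqₖ₋₁ + qₖ₋₂ (with p₋₁=1, p₋₂=0, q₋₁=0, q₋₂=1):
  k=0: a=12, p=12, q=1
  k=1: a=15, p=181, q=15
  k=2: a=3, p=555, q=46
  k=3: a=1, p=736, q=61
  k=4: a=1, p=1291, q=107

1291/107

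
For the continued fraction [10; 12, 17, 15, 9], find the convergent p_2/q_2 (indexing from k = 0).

2067/205

Using pₖ = aₖpₖ₋₁ + pₖ₋₂, qₖ = aₖqₖ₋₁ + qₖ₋₂ (with p₋₁=1, p₋₂=0, q₋₁=0, q₋₂=1):
  k=0: a=10, p=10, q=1
  k=1: a=12, p=121, q=12
  k=2: a=17, p=2067, q=205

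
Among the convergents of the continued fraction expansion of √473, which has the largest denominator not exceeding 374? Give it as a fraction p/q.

√473 = [21; 1, 2, 1, 42, …] (period length 4).
Convergents:
  p_0/q_0 = 21/1
  p_1/q_1 = 22/1
  p_2/q_2 = 65/3
  p_3/q_3 = 87/4
  p_4/q_4 = 3719/171
  p_5/q_5 = 3806/175
  p_6/q_6 = 11331/521
q_5 = 175 ≤ 374 < 521 = q_6, so the answer is 3806/175.

3806/175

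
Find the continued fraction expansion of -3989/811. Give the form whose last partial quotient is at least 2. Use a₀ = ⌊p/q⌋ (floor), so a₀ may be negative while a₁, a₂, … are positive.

[-5; 12, 3, 2, 9]

-3989 = -5*811 + 66
811 = 12*66 + 19
66 = 3*19 + 9
19 = 2*9 + 1
9 = 9*1 + 0  (stop)
So -3989/811 = [-5; 12, 3, 2, 9].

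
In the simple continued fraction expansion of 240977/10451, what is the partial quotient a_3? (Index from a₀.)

240977 = 23·10451 + 604   →  a_0 = 23
10451 = 17·604 + 183   →  a_1 = 17
604 = 3·183 + 55   →  a_2 = 3
183 = 3·55 + 18   →  a_3 = 3

3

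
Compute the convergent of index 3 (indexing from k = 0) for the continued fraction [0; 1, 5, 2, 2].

11/13

Using pₖ = aₖpₖ₋₁ + pₖ₋₂, qₖ = aₖqₖ₋₁ + qₖ₋₂ (with p₋₁=1, p₋₂=0, q₋₁=0, q₋₂=1):
  k=0: a=0, p=0, q=1
  k=1: a=1, p=1, q=1
  k=2: a=5, p=5, q=6
  k=3: a=2, p=11, q=13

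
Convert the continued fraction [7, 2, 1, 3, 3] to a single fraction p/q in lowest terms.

Using pₖ = aₖpₖ₋₁ + pₖ₋₂ and qₖ = aₖqₖ₋₁ + qₖ₋₂:
  k=0: a=7, p=7, q=1
  k=1: a=2, p=15, q=2
  k=2: a=1, p=22, q=3
  k=3: a=3, p=81, q=11
  k=4: a=3, p=265, q=36

265/36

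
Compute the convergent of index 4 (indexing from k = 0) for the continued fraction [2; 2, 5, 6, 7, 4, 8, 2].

1196/487

Using pₖ = aₖpₖ₋₁ + pₖ₋₂, qₖ = aₖqₖ₋₁ + qₖ₋₂ (with p₋₁=1, p₋₂=0, q₋₁=0, q₋₂=1):
  k=0: a=2, p=2, q=1
  k=1: a=2, p=5, q=2
  k=2: a=5, p=27, q=11
  k=3: a=6, p=167, q=68
  k=4: a=7, p=1196, q=487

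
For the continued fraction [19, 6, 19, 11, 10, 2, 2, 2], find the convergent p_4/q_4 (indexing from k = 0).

245794/12825

Using pₖ = aₖpₖ₋₁ + pₖ₋₂, qₖ = aₖqₖ₋₁ + qₖ₋₂ (with p₋₁=1, p₋₂=0, q₋₁=0, q₋₂=1):
  k=0: a=19, p=19, q=1
  k=1: a=6, p=115, q=6
  k=2: a=19, p=2204, q=115
  k=3: a=11, p=24359, q=1271
  k=4: a=10, p=245794, q=12825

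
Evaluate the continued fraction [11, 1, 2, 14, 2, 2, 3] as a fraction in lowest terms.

Fold from the inside: start with 3/1.
  2 + 1/3 = 7/3
  2 + 3/7 = 17/7
  14 + 7/17 = 245/17
  2 + 17/245 = 507/245
  1 + 245/507 = 752/507
  11 + 507/752 = 8779/752

8779/752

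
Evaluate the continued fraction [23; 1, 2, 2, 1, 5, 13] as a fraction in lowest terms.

17800/751

Fold from the inside: start with 13/1.
  5 + 1/13 = 66/13
  1 + 13/66 = 79/66
  2 + 66/79 = 224/79
  2 + 79/224 = 527/224
  1 + 224/527 = 751/527
  23 + 527/751 = 17800/751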